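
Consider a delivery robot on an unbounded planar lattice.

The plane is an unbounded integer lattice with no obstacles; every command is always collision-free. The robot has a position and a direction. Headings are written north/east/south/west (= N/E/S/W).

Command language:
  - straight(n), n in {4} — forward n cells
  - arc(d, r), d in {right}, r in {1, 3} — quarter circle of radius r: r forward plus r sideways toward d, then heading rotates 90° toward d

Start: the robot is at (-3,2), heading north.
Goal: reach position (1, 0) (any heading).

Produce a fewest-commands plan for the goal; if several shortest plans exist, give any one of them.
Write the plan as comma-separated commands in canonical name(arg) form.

from: at (-3,2), heading north
step 1 (arc(right, 1)): at (-2,3), heading east
step 2 (arc(right, 3)): at (1,0), heading south
minimal: 2 command(s), checked below 2.

arc(right, 1), arc(right, 3)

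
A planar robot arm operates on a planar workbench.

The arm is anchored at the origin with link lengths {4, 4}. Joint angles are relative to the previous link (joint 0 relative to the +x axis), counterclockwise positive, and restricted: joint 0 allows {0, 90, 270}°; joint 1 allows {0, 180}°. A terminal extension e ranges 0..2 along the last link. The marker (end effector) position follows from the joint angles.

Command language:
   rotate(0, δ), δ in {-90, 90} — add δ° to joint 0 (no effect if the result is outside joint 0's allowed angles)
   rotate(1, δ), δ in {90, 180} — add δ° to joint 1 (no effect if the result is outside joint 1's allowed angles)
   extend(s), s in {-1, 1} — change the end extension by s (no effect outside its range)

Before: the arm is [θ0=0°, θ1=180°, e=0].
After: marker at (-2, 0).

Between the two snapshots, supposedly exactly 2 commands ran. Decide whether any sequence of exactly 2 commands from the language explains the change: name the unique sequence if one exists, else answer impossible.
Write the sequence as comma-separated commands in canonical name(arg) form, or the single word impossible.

t0: [θ0=0°, θ1=180°, e=0]
step 1 (extend(1)): [θ0=0°, θ1=180°, e=1]
step 2 (extend(1)): [θ0=0°, θ1=180°, e=2]
all 36 alternatives checked — unique.

extend(1), extend(1)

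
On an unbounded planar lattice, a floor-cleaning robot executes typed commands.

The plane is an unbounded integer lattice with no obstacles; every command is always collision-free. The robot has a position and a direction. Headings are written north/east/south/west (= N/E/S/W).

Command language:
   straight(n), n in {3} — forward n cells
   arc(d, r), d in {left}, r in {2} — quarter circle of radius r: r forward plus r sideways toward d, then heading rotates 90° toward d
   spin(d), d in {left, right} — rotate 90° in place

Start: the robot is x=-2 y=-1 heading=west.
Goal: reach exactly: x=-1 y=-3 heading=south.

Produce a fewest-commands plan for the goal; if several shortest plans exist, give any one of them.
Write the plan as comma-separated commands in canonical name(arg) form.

from: x=-2 y=-1 heading=west
t=1 arc(left, 2) ⇒ x=-4 y=-3 heading=south
t=2 spin(left) ⇒ x=-4 y=-3 heading=east
t=3 straight(3) ⇒ x=-1 y=-3 heading=east
t=4 spin(right) ⇒ x=-1 y=-3 heading=south
nothing shorter than 4 reaches the goal.

arc(left, 2), spin(left), straight(3), spin(right)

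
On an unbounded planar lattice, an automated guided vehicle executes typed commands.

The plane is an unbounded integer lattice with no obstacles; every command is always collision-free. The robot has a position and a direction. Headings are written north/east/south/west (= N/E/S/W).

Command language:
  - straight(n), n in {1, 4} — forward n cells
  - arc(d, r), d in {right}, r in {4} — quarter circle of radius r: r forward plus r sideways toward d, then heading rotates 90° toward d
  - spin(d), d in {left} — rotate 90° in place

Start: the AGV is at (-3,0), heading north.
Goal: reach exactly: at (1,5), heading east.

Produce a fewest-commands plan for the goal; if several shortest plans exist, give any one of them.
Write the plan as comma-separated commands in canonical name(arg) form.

straight(1), arc(right, 4)

t0: at (-3,0), heading north
step 1 (straight(1)): at (-3,1), heading north
step 2 (arc(right, 4)): at (1,5), heading east
minimal: 2 command(s), checked below 2.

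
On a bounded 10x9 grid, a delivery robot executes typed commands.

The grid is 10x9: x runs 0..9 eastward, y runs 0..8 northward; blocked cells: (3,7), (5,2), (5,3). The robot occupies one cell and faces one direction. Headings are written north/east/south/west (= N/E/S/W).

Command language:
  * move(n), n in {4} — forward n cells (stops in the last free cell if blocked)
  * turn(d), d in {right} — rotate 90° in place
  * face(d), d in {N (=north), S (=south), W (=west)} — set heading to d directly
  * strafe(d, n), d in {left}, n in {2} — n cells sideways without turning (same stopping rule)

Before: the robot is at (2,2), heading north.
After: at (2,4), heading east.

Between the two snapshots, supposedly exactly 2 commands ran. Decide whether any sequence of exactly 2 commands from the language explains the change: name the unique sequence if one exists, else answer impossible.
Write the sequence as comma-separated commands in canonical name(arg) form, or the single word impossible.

turn(right), strafe(left, 2)

key: order matters: swapping turn(right) and strafe(left, 2) lands elsewhere
start: at (2,2), heading north
1. turn(right) → at (2,2), heading east
2. strafe(left, 2) → at (2,4), heading east
all 36 alternatives checked — unique.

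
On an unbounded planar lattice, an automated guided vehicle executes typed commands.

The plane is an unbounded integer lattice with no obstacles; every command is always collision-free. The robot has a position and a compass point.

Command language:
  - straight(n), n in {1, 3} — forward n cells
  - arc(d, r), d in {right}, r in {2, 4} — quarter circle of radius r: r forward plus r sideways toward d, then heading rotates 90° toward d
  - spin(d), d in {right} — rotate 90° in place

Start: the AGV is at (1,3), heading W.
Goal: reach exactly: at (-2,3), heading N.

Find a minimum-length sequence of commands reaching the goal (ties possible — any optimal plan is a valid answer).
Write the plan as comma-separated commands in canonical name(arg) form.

straight(3), spin(right)

from: at (1,3), heading W
[1] after straight(3): at (-2,3), heading W
[2] after spin(right): at (-2,3), heading N
no 1-step plan works, so 2 is optimal.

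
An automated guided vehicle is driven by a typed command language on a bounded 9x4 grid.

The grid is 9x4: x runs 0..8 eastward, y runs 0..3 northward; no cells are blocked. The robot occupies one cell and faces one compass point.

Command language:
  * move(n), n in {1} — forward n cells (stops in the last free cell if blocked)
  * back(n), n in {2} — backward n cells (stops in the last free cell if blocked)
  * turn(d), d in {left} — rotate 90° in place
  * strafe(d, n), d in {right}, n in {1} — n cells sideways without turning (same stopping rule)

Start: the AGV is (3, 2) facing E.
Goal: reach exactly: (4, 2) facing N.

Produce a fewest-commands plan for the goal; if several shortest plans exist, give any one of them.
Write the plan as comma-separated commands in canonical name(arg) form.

move(1), turn(left)

from: (3, 2) facing E
step 1 (move(1)): (4, 2) facing E
step 2 (turn(left)): (4, 2) facing N
no 1-step plan works, so 2 is optimal.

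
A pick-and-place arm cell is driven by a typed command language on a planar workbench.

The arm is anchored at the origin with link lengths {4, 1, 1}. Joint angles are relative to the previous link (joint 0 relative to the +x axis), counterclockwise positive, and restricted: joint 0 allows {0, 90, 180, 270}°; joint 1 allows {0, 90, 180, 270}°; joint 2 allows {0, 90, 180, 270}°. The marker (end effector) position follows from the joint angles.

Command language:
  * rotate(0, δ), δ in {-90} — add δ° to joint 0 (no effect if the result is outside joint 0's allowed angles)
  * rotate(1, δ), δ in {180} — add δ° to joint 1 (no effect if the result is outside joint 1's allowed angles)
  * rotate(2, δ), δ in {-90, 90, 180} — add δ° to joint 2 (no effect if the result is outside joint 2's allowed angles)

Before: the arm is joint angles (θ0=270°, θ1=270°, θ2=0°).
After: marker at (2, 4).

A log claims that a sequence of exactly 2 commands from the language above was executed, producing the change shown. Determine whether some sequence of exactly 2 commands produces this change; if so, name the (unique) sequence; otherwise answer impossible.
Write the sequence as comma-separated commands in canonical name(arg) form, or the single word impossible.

from: joint angles (θ0=270°, θ1=270°, θ2=0°)
[1] after rotate(0, -90): joint angles (θ0=180°, θ1=270°, θ2=0°)
[2] after rotate(0, -90): joint angles (θ0=90°, θ1=270°, θ2=0°)
uniquely the one of 25 2-step routes that fits.

rotate(0, -90), rotate(0, -90)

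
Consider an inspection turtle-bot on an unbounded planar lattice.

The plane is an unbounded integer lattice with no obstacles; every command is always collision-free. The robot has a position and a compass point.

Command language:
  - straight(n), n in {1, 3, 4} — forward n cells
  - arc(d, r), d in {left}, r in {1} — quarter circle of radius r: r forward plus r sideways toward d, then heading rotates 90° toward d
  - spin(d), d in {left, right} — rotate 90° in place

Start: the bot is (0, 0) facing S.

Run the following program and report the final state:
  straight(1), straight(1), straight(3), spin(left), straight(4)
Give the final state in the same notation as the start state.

(4, -5) facing E

from: (0, 0) facing S
step 1 (straight(1)): (0, -1) facing S
step 2 (straight(1)): (0, -2) facing S
step 3 (straight(3)): (0, -5) facing S
step 4 (spin(left)): (0, -5) facing E
step 5 (straight(4)): (4, -5) facing E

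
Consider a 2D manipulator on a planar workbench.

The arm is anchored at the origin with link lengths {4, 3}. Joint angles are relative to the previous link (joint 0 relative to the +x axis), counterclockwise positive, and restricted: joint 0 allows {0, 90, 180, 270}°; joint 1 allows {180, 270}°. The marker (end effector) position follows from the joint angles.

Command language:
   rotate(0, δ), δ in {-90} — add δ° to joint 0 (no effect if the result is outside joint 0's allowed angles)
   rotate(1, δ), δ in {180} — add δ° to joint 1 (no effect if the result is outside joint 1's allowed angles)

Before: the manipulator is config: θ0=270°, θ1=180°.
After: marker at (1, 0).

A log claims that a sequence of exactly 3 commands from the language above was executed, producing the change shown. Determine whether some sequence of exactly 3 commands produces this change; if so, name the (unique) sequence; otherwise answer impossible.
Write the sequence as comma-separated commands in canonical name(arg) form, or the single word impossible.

begin: config: θ0=270°, θ1=180°
1. rotate(0, -90) → config: θ0=180°, θ1=180°
2. rotate(0, -90) → config: θ0=90°, θ1=180°
3. rotate(0, -90) → config: θ0=0°, θ1=180°
no other 3-command option fits: unique.

rotate(0, -90), rotate(0, -90), rotate(0, -90)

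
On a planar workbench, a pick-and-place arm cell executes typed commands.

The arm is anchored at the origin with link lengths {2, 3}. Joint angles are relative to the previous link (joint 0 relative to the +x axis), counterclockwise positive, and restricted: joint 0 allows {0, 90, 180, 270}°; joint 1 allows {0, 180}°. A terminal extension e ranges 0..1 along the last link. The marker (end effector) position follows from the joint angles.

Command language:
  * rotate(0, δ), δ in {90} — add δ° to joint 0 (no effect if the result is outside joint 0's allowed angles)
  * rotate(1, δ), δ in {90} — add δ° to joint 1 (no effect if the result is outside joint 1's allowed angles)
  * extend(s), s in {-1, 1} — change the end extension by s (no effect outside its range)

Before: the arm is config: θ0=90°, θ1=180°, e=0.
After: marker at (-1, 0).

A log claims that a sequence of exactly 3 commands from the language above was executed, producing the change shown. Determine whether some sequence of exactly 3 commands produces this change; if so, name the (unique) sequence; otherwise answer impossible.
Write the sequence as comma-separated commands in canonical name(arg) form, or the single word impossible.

rotate(0, 90), rotate(0, 90), rotate(0, 90)

from: config: θ0=90°, θ1=180°, e=0
1. rotate(0, 90) → config: θ0=180°, θ1=180°, e=0
2. rotate(0, 90) → config: θ0=270°, θ1=180°, e=0
3. rotate(0, 90) → config: θ0=0°, θ1=180°, e=0
all 64 alternatives checked — unique.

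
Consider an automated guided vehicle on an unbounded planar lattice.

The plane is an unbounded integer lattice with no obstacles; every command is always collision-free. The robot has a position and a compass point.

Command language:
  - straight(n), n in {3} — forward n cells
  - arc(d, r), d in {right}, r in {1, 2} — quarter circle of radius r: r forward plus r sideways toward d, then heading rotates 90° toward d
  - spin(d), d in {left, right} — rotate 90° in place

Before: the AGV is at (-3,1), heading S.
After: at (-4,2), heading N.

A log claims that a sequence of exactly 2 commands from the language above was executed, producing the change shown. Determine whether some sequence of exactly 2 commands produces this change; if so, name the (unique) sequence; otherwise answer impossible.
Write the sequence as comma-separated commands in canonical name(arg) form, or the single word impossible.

spin(right), arc(right, 1)

key: order matters: swapping spin(right) and arc(right, 1) lands elsewhere
begin: at (-3,1), heading S
[1] after spin(right): at (-3,1), heading W
[2] after arc(right, 1): at (-4,2), heading N
no rival 2-sequence matches.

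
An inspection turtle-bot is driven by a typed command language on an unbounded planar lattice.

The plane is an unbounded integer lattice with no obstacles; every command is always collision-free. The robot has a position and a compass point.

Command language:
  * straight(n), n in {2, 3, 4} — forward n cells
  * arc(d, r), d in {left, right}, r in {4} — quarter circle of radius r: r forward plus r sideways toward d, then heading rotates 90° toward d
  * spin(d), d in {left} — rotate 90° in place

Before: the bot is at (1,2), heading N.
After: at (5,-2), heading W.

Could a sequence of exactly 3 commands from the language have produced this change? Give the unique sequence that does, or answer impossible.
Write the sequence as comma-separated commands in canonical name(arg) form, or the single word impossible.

key: cell and facing (now W) both changed — the 3 commands mix motion and turning
initial: at (1,2), heading N
step 1 (arc(right, 4)): at (5,6), heading E
step 2 (arc(right, 4)): at (9,2), heading S
step 3 (arc(right, 4)): at (5,-2), heading W
no other 3-command option fits: unique.

arc(right, 4), arc(right, 4), arc(right, 4)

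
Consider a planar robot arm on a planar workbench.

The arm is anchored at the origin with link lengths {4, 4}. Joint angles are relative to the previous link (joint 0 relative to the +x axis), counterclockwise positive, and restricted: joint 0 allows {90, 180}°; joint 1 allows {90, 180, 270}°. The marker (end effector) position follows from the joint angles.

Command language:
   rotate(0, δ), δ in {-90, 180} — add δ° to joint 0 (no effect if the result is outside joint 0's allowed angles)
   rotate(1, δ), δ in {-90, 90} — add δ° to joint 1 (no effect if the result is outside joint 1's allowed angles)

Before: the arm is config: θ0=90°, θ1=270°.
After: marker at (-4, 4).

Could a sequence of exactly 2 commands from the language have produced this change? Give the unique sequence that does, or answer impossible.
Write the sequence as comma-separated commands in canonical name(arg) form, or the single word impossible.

from: config: θ0=90°, θ1=270°
[1] after rotate(1, -90): config: θ0=90°, θ1=180°
[2] after rotate(1, -90): config: θ0=90°, θ1=90°
uniquely the one of 16 2-step routes that fits.

rotate(1, -90), rotate(1, -90)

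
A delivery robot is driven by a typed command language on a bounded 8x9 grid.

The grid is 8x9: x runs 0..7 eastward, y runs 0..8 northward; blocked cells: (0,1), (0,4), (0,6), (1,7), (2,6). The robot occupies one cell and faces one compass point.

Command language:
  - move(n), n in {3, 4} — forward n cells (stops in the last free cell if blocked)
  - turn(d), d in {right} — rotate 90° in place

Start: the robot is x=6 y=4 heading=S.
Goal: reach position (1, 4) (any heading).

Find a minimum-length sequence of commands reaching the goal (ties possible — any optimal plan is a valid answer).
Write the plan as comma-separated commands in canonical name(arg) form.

turn(right), move(3), move(3)

from: x=6 y=4 heading=S
1. turn(right) → x=6 y=4 heading=W
2. move(3) → x=3 y=4 heading=W
3. move(3) → x=1 y=4 heading=W
no 2-step plan works, so 3 is optimal.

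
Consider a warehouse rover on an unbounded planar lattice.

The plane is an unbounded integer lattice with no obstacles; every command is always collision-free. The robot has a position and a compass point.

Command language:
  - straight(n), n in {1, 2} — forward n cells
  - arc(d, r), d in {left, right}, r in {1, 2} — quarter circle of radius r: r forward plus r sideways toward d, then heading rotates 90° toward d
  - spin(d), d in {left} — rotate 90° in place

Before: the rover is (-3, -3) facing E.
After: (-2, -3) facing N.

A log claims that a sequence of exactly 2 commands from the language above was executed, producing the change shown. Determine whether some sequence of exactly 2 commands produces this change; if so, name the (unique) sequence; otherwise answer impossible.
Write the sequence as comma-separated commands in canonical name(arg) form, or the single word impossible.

key: cell and facing (now N) both changed — the 2 commands mix motion and turning
initial: (-3, -3) facing E
t=1 straight(1) ⇒ (-2, -3) facing E
t=2 spin(left) ⇒ (-2, -3) facing N
all 49 alternatives checked — unique.

straight(1), spin(left)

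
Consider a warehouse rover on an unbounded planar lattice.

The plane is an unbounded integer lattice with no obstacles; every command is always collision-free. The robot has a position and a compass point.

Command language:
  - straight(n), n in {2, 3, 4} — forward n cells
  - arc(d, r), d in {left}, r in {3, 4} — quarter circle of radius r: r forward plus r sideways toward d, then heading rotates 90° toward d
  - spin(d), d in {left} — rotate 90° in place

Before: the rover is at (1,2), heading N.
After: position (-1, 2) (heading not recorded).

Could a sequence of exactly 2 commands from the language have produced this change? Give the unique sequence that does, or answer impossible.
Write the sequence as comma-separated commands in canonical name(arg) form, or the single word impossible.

spin(left), straight(2)

key: order matters: swapping spin(left) and straight(2) lands elsewhere
initial: at (1,2), heading N
t=1 spin(left) ⇒ at (1,2), heading W
t=2 straight(2) ⇒ at (-1,2), heading W
all 36 alternatives checked — unique.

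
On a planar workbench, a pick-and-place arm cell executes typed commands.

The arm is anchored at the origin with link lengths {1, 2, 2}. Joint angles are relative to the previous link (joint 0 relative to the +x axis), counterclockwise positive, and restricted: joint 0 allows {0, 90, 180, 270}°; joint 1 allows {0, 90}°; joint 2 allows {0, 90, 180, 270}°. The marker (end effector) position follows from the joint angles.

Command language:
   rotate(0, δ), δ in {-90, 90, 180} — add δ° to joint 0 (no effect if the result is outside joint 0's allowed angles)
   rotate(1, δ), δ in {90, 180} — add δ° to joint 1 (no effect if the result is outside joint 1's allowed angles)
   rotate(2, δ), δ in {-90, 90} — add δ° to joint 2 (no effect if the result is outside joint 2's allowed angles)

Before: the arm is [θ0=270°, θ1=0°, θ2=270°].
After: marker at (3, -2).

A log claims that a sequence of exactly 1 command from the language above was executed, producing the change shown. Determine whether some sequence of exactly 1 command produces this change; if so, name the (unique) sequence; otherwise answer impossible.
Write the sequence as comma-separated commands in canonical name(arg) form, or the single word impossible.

begin: [θ0=270°, θ1=0°, θ2=270°]
[1] after rotate(0, 90): [θ0=0°, θ1=0°, θ2=270°]
all 7 alternatives checked — unique.

rotate(0, 90)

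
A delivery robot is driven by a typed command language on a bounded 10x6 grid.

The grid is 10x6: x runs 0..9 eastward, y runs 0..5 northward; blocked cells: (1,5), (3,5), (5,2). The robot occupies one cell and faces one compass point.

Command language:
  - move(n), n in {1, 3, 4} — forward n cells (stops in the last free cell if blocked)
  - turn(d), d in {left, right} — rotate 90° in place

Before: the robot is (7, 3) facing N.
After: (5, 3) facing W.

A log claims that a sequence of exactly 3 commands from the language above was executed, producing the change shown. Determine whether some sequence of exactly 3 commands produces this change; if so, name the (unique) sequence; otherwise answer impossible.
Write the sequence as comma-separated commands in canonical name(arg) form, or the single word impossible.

key: running move(1) before turn(left) would end elsewhere — order is forced
initial: (7, 3) facing N
t=1 turn(left) ⇒ (7, 3) facing W
t=2 move(1) ⇒ (6, 3) facing W
t=3 move(1) ⇒ (5, 3) facing W
uniquely the one of 125 3-step routes that fits.

turn(left), move(1), move(1)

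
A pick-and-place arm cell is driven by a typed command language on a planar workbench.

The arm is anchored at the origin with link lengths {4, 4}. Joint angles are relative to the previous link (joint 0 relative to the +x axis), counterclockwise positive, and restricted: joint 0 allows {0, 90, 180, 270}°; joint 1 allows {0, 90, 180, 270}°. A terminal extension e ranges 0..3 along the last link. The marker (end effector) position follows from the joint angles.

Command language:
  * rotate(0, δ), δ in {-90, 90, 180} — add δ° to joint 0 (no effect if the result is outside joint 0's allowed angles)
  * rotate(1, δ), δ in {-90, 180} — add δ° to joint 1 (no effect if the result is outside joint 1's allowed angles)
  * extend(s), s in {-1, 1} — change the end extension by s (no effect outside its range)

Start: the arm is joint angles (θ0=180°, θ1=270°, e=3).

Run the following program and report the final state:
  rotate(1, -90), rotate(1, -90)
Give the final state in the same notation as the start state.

joint angles (θ0=180°, θ1=90°, e=3)

from: joint angles (θ0=180°, θ1=270°, e=3)
step 1 (rotate(1, -90)): joint angles (θ0=180°, θ1=180°, e=3)
step 2 (rotate(1, -90)): joint angles (θ0=180°, θ1=90°, e=3)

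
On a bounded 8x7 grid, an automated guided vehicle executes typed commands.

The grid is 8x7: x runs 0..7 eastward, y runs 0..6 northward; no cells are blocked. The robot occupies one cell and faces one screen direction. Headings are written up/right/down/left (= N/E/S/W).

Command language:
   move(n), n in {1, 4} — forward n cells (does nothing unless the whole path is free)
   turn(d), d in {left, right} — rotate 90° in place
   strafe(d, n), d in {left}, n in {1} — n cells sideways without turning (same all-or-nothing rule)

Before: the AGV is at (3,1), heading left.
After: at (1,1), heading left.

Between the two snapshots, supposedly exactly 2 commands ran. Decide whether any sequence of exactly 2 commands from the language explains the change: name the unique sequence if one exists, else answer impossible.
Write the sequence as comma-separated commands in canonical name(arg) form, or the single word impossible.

move(1), move(1)

key: heading stays W — no command in the sequence turns
start: at (3,1), heading left
step 1 (move(1)): at (2,1), heading left
step 2 (move(1)): at (1,1), heading left
no other 2-command option fits: unique.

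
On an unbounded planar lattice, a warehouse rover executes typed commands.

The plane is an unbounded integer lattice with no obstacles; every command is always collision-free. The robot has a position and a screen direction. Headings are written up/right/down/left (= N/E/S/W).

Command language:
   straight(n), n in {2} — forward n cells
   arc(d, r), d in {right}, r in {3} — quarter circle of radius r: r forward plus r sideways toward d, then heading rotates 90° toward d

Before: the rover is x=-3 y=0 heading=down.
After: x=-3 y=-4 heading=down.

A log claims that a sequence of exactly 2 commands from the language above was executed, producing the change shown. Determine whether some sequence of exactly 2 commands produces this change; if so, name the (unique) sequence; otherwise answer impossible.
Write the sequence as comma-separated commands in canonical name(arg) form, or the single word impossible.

straight(2), straight(2)

key: heading stays S — no command in the sequence turns
from: x=-3 y=0 heading=down
1. straight(2) → x=-3 y=-2 heading=down
2. straight(2) → x=-3 y=-4 heading=down
all 4 alternatives checked — unique.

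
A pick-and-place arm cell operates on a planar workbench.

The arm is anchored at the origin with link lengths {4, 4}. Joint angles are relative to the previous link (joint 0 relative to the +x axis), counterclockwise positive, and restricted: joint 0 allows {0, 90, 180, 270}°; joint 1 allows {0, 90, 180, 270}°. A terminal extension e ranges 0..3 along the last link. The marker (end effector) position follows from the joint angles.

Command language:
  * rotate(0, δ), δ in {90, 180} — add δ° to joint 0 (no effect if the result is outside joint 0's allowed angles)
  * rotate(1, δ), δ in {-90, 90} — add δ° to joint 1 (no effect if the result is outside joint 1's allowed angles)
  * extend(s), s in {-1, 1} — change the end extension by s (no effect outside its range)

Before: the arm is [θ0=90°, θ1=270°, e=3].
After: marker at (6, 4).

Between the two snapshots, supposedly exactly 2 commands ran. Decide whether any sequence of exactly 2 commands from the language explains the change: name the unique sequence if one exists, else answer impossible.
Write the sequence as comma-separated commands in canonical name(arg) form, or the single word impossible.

key: running extend(-1) before extend(1) would end elsewhere — order is forced
t0: [θ0=90°, θ1=270°, e=3]
[1] after extend(1): [θ0=90°, θ1=270°, e=3]
[2] after extend(-1): [θ0=90°, θ1=270°, e=2]
no other 2-command option fits: unique.

extend(1), extend(-1)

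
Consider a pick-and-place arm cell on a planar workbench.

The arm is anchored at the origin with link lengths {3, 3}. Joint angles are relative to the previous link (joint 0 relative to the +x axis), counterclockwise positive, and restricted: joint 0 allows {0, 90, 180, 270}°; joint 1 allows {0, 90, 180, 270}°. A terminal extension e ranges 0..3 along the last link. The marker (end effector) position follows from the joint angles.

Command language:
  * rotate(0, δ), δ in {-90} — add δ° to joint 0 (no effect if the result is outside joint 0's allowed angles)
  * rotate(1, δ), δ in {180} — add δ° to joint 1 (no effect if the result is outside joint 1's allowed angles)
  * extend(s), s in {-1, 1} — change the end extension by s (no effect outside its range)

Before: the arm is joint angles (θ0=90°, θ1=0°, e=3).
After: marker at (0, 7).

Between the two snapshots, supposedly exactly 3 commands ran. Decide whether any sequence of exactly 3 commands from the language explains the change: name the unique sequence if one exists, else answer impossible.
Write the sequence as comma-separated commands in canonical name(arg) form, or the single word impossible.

key: order matters: swapping extend(1) and extend(-1) lands elsewhere
begin: joint angles (θ0=90°, θ1=0°, e=3)
t=1 extend(1) ⇒ joint angles (θ0=90°, θ1=0°, e=3)
t=2 extend(-1) ⇒ joint angles (θ0=90°, θ1=0°, e=2)
t=3 extend(-1) ⇒ joint angles (θ0=90°, θ1=0°, e=1)
uniquely the one of 64 3-step routes that fits.

extend(1), extend(-1), extend(-1)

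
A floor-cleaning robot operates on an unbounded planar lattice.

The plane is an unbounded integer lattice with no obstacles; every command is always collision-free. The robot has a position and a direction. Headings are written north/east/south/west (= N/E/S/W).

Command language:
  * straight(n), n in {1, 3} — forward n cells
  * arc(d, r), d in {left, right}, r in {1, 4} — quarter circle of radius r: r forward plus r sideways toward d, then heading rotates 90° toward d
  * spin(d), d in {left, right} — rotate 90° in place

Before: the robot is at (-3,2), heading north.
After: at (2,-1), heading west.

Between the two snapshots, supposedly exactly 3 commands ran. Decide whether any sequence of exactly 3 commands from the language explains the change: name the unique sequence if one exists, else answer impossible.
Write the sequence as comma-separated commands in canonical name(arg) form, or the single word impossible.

arc(right, 1), arc(right, 4), spin(right)

key: running spin(right) before arc(right, 1) would end elsewhere — order is forced
begin: at (-3,2), heading north
1. arc(right, 1) → at (-2,3), heading east
2. arc(right, 4) → at (2,-1), heading south
3. spin(right) → at (2,-1), heading west
no other 3-command option fits: unique.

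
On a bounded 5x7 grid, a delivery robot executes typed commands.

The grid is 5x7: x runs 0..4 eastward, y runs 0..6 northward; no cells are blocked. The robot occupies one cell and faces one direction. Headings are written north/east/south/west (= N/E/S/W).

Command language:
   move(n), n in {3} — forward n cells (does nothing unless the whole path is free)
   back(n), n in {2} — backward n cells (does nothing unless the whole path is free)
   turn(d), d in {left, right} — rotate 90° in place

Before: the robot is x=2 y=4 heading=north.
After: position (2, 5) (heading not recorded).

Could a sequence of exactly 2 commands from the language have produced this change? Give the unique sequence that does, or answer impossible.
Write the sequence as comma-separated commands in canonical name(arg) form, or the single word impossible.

key: order matters: swapping back(2) and move(3) lands elsewhere
from: x=2 y=4 heading=north
1. back(2) → x=2 y=2 heading=north
2. move(3) → x=2 y=5 heading=north
no other 2-command option fits: unique.

back(2), move(3)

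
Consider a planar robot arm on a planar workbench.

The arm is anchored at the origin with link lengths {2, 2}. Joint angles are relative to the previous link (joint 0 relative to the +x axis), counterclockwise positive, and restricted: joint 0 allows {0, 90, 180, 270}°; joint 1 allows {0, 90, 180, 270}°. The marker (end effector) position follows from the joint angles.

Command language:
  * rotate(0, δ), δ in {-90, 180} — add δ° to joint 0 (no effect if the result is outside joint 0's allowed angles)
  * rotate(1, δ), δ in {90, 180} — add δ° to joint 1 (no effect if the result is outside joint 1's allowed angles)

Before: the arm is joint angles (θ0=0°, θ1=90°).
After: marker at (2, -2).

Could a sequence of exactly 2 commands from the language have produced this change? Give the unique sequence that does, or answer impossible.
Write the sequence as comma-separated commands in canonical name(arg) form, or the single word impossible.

rotate(1, 90), rotate(1, 90)

from: joint angles (θ0=0°, θ1=90°)
[1] after rotate(1, 90): joint angles (θ0=0°, θ1=180°)
[2] after rotate(1, 90): joint angles (θ0=0°, θ1=270°)
no other 2-command option fits: unique.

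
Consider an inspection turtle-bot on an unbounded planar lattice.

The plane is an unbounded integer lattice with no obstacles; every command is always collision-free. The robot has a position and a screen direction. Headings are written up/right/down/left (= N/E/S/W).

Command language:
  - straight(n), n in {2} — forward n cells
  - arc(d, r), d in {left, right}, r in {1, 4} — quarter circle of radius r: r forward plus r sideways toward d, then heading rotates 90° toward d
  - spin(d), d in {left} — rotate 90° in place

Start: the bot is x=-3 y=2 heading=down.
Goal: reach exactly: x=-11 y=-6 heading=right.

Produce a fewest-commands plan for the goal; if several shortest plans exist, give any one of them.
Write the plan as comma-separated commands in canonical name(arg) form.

arc(right, 4), arc(left, 4), spin(left)

initial: x=-3 y=2 heading=down
[1] after arc(right, 4): x=-7 y=-2 heading=left
[2] after arc(left, 4): x=-11 y=-6 heading=down
[3] after spin(left): x=-11 y=-6 heading=right
no 2-step plan works, so 3 is optimal.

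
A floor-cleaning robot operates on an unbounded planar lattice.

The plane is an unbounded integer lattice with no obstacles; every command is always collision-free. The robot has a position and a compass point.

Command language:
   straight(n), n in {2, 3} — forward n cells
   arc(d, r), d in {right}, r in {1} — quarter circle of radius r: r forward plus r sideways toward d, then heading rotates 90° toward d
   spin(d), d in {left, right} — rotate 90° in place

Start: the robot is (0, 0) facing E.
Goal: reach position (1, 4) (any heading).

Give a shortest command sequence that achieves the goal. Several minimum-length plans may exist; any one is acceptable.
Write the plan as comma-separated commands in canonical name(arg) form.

spin(left), straight(3), arc(right, 1)

start: (0, 0) facing E
t=1 spin(left) ⇒ (0, 0) facing N
t=2 straight(3) ⇒ (0, 3) facing N
t=3 arc(right, 1) ⇒ (1, 4) facing E
shorter routes all fall short; 3 is best.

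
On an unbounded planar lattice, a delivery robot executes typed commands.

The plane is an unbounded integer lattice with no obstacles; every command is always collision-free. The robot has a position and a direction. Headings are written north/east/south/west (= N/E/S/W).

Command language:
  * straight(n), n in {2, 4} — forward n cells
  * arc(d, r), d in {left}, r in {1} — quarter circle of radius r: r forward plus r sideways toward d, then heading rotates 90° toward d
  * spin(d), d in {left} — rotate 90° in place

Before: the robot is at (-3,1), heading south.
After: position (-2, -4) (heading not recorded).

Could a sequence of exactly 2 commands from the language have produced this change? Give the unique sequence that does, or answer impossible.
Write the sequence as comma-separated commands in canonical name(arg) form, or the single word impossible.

straight(4), arc(left, 1)

key: running arc(left, 1) before straight(4) would end elsewhere — order is forced
t0: at (-3,1), heading south
[1] after straight(4): at (-3,-3), heading south
[2] after arc(left, 1): at (-2,-4), heading east
uniquely the one of 16 2-step routes that fits.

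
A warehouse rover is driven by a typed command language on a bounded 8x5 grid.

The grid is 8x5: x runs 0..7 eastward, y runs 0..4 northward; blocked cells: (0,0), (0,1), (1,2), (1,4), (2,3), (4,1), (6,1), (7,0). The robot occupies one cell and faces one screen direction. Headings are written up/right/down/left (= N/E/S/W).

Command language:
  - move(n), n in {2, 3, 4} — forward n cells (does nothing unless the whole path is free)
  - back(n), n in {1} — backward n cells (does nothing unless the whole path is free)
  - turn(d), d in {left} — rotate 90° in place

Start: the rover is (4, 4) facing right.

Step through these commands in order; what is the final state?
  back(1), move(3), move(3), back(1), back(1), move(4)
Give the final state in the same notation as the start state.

begin: (4, 4) facing right
1. back(1) → (3, 4) facing right
2. move(3) → (6, 4) facing right
3. move(3) → (6, 4) facing right
4. back(1) → (5, 4) facing right
5. back(1) → (4, 4) facing right
6. move(4) → (4, 4) facing right

(4, 4) facing right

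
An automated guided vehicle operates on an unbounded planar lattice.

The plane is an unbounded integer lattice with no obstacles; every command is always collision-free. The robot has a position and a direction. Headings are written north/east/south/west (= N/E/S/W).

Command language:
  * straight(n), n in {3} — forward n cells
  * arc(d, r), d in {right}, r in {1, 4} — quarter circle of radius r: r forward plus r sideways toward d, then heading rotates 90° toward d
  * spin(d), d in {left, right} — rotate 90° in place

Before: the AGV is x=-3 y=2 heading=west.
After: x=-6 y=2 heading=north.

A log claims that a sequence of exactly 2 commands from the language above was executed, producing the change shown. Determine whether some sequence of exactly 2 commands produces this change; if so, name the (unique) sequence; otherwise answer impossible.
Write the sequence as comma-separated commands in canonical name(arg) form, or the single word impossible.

straight(3), spin(right)

key: position moved to (-6,2) AND the heading swung to N — translation plus rotation needed
begin: x=-3 y=2 heading=west
[1] after straight(3): x=-6 y=2 heading=west
[2] after spin(right): x=-6 y=2 heading=north
all 25 alternatives checked — unique.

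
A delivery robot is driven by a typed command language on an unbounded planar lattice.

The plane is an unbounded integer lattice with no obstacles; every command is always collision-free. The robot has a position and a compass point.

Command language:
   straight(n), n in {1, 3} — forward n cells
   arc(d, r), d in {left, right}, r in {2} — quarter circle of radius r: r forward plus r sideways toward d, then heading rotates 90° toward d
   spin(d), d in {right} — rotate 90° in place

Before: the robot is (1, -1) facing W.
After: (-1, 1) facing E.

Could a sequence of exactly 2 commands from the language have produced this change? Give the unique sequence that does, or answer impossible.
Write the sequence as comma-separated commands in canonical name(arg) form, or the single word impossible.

arc(right, 2), spin(right)

key: cell and facing (now E) both changed — the 2 commands mix motion and turning
start: (1, -1) facing W
t=1 arc(right, 2) ⇒ (-1, 1) facing N
t=2 spin(right) ⇒ (-1, 1) facing E
no rival 2-sequence matches.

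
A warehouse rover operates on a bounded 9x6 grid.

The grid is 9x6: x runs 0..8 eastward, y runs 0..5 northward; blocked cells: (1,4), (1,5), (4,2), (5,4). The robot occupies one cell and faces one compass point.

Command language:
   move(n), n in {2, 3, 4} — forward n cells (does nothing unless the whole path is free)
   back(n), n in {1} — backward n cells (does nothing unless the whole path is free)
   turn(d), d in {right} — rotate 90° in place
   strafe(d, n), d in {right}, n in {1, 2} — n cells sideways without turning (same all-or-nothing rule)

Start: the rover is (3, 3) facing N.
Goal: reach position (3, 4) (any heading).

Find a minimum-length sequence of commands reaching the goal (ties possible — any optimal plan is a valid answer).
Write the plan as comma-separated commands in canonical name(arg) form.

move(2), back(1)

start: (3, 3) facing N
step 1 (move(2)): (3, 5) facing N
step 2 (back(1)): (3, 4) facing N
nothing shorter than 2 reaches the goal.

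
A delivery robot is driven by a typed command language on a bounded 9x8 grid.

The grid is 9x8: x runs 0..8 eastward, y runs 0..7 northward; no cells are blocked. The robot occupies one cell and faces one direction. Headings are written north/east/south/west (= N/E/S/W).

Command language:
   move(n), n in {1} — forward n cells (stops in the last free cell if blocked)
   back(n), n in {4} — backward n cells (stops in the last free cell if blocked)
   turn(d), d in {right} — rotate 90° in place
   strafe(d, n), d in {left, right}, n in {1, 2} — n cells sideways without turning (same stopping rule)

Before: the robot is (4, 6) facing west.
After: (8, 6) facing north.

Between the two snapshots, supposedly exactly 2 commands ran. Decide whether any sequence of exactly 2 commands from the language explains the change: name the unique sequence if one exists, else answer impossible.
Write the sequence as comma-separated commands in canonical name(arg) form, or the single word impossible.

key: order matters: swapping back(4) and turn(right) lands elsewhere
from: (4, 6) facing west
step 1 (back(4)): (8, 6) facing west
step 2 (turn(right)): (8, 6) facing north
no rival 2-sequence matches.

back(4), turn(right)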